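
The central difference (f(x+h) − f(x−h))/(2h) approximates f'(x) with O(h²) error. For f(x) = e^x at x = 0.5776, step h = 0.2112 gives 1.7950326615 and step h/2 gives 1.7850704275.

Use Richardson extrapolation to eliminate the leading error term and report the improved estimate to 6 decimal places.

Order 2 gives 2^r = 4 and 2^r − 1 = 3.
Weighted: 7.1402817100 − 1.7950326615 = 5.3452490485
Denominator 4 − 1 = 3.
Extrapolated: 5.3452490485 / 3 = 1.7817496828
Gap between inputs: 9.962e-03; correction applied: −0.0033207447.

1.781750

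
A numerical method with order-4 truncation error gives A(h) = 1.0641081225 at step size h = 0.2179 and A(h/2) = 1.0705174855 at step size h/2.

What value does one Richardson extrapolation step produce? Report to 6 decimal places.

r = 4, so 2^r = 16.
16*1.0705174855 = 17.1282797680; subtract 1.0641081225 → 16.0641716455
Denominator 16 − 1 = 15.
(16*1.0705174855 − 1.0641081225)/(16 − 1) = 1.0709447764

1.070945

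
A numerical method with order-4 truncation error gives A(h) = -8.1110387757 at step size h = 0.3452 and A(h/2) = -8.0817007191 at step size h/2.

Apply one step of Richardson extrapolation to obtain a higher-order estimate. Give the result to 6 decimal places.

-8.079745

The method has order 4: 2^4 = 16.
A(h/2) − A(h) = -8.0817007191 − (-8.1110387757) = 0.0293380566
Correction (A(h/2) − A(h))/(16 − 1) = 0.0293380566/15 = 0.0019558704
R = -8.0817007191 + 0.0019558704 = -8.0797448487
Gap between inputs: 2.934e-02; correction applied: +0.0019558704.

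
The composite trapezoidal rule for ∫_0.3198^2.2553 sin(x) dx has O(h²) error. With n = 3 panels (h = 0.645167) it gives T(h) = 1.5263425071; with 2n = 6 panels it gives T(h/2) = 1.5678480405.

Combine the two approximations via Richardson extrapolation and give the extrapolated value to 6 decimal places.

With r = 2 the leading error scales as h^2, so the weight is 2^2 = 4.
Weighted: 6.2713921620 − 1.5263425071 = 4.7450496549
Denominator 4 − 1 = 3.
4.7450496549 ÷ 3 = 1.5816832183
Correction |R − A(h/2)| = 1.384e-02; gap |A(h/2) − A(h)| = 4.151e-02.

1.581683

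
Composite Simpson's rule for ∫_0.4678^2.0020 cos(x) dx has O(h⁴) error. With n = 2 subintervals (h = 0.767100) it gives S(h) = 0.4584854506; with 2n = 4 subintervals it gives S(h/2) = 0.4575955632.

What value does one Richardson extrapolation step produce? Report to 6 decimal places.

Method order is 4; weight 2^4 = 16.
Weighted: 7.3215290112 − 0.4584854506 = 6.8630435606
Divide by 2^4 − 1 = 15.
6.8630435606 ÷ 15 = 0.4575362374
Shift from A(h/2): −0.0000593258.

0.457536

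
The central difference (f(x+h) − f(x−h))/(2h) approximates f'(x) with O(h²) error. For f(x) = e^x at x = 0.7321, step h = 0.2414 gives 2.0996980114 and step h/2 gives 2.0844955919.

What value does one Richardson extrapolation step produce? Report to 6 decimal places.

Order 2 gives 2^r = 4 and 2^r − 1 = 3.
A(h/2) − A(h) = 2.0844955919 − 2.0996980114 = -0.0152024195
Divide by 2^2 − 1 = 3: (-0.0152024195)/3 = -0.0050674732
R = 2.0844955919 − 0.0050674732 = 2.0794281187
Correction |R − A(h/2)| = 5.067e-03; gap |A(h/2) − A(h)| = 1.520e-02.

2.079428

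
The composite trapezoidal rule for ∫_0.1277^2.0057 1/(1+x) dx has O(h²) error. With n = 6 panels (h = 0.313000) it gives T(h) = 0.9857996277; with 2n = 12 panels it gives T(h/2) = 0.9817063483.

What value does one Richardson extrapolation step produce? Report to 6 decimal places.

r = 2: numerator weight 4, denominator 3.
Top: 4(0.9817063483) − (0.9857996277) = 2.9410257655
Denominator 4 − 1 = 3.
Result: 0.9803419218

0.980342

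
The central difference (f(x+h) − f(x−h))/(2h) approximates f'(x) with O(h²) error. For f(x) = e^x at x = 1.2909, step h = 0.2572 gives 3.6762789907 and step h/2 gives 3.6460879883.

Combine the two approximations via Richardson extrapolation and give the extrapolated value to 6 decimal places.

3.636024

Leading term ∝ h^2; use weight 4 = 2^2.
Top: 4(3.6460879883) − (3.6762789907) = 10.9080729625
Divide by 2^2 − 1 = 3.
10.9080729625 ÷ 3 = 3.6360243208
Correction |R − A(h/2)| = 1.006e-02; gap |A(h/2) − A(h)| = 3.019e-02.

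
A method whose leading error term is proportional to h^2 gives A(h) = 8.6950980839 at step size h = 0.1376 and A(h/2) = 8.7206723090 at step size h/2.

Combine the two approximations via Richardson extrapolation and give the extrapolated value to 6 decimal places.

Leading term ∝ h^2; use weight 4 = 2^2.
Weighted: 34.8826892360 − 8.6950980839 = 26.1875911521
26.1875911521 ÷ 3 = 8.7291970507

8.729197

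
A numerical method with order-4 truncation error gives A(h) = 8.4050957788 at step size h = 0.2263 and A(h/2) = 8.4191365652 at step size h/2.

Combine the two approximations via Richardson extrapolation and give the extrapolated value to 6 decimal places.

The method has order 4: 2^4 = 16.
16×8.4191365652 − 8.4050957788 = 126.3010892644
Divide by 2^4 − 1 = 15.
So the Richardson estimate is 8.4200726176.

8.420073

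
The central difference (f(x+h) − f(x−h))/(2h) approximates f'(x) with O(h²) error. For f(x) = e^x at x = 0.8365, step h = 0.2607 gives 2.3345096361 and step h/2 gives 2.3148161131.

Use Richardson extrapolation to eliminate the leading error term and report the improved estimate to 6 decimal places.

Order 2 gives 2^r = 4 and 2^r − 1 = 3.
4 × 2.3148161131 − 2.3345096361 = 6.9247548163
R = 6.9247548163/3 = 2.3082516054

2.308252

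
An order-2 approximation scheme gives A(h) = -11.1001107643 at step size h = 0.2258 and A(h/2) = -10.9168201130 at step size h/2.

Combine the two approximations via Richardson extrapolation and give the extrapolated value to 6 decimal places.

-10.855723

With r = 2 the leading error scales as h^2, so the weight is 2^2 = 4.
4×(-10.9168201130) = -43.6672804520; subtract (-11.1001107643) → -32.5671696877
R = (-32.5671696877)/3 = -10.8557232292
Shift from A(h/2): +0.0610968838.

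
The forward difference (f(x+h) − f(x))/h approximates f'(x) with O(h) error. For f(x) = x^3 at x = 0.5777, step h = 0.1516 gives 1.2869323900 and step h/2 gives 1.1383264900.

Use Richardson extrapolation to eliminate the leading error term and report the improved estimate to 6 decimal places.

0.989721

The method has order 1: 2^1 = 2.
2*1.1383264900 = 2.2766529800; 2.2766529800 − 1.2869323900 = 0.9897205900
0.9897205900 ÷ 1 = 0.9897205900
Gap between inputs: 1.486e-01; correction applied: −0.1486059000.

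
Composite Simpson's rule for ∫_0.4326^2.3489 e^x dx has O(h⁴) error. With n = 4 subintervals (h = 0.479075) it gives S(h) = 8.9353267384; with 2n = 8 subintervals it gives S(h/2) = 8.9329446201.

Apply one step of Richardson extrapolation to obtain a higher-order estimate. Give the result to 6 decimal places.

Error is O(h^4); halving h shrinks it by 2^4 = 16.
Weighted: 142.9271139216 − 8.9353267384 = 133.9917871832
Denominator 16 − 1 = 15.
R = 133.9917871832/15 = 8.9327858122

8.932786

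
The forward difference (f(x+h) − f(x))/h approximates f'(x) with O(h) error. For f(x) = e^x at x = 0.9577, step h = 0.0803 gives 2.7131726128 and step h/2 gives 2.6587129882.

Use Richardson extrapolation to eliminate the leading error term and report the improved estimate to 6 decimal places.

2.604253

With r = 1 the leading error scales as h^1, so the weight is 2^1 = 2.
Top: 2(2.6587129882) − (2.7131726128) = 2.6042533636
Denominator 2 − 1 = 1.
Extrapolated: 2.6042533636 / 1 = 2.6042533636
Correction |R − A(h/2)| = 5.446e-02; gap |A(h/2) − A(h)| = 5.446e-02.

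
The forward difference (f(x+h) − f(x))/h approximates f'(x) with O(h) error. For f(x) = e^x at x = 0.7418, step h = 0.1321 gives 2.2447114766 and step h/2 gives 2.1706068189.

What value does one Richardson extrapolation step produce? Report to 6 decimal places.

2.096502

The method has order 1: 2^1 = 2.
2·2.1706068189 = 4.3412136378; 4.3412136378 − 2.2447114766 = 2.0965021612
Denominator 2 − 1 = 1.
Extrapolated: 2.0965021612 / 1 = 2.0965021612
Correction |R − A(h/2)| = 7.410e-02; gap |A(h/2) − A(h)| = 7.410e-02.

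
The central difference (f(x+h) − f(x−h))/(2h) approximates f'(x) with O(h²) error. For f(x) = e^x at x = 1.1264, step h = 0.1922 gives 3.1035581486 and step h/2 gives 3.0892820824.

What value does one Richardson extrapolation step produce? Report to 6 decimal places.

Error is O(h^2); halving h shrinks it by 2^2 = 4.
Numerator 4*A(h/2) − A(h) = 4*3.0892820824 − 3.1035581486 = 9.2535701810
Divide by 2^2 − 1 = 3.
Result: 3.0845233937

3.084523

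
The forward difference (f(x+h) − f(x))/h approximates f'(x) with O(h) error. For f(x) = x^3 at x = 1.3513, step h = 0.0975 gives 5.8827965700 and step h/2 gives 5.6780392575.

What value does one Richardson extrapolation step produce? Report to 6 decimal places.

5.473282

With r = 1 the leading error scales as h^1, so the weight is 2^1 = 2.
Weighted: 11.3560785150 − 5.8827965700 = 5.4732819450
Divide by 2^1 − 1 = 1.
Extrapolated: 5.4732819450 / 1 = 5.4732819450
Gap between inputs: 2.048e-01; correction applied: −0.2047573125.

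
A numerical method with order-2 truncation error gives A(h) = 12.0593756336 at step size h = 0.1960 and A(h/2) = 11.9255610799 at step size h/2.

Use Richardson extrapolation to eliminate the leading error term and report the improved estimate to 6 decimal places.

Method order is 2; weight 2^2 = 4.
Numerator 4×A(h/2) − A(h) = 4×11.9255610799 − 12.0593756336 = 35.6428686860
Denominator 4 − 1 = 3.
Result: 11.8809562287

11.880956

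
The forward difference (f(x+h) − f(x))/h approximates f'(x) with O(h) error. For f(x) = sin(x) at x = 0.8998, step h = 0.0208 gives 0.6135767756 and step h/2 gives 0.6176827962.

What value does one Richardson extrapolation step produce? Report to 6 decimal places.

r = 1: numerator weight 2, denominator 1.
2×0.6176827962 = 1.2353655924; 1.2353655924 − 0.6135767756 = 0.6217888168
R = 0.6217888168/1 = 0.6217888168
Gap between inputs: 4.106e-03; correction applied: +0.0041060206.

0.621789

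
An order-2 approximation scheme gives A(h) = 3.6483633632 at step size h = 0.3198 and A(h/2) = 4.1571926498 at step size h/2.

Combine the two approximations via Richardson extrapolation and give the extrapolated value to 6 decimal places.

4.326802

Error is O(h^2); halving h shrinks it by 2^2 = 4.
Top: 4(4.1571926498) − (3.6483633632) = 12.9804072360
Divide by 2^2 − 1 = 3.
(4*4.1571926498 − 3.6483633632)/(4 − 1) = 4.3268024120
Correction |R − A(h/2)| = 1.696e-01; gap |A(h/2) − A(h)| = 5.088e-01.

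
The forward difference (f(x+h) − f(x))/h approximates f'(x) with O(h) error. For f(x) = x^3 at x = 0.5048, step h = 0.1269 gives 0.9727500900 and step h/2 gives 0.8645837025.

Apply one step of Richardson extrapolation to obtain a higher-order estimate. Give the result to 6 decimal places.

r = 1: numerator weight 2, denominator 1.
2 × 0.8645837025 − 0.9727500900 = 0.7564173150
R = 0.7564173150/1 = 0.7564173150
Shift from A(h/2): −0.1081663875.

0.756417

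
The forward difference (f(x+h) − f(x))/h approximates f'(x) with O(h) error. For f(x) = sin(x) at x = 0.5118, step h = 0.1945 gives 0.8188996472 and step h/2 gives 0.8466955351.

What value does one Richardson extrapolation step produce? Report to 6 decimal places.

0.874491

The method has order 1: 2^1 = 2.
2^1×A(h/2) = 1.6933910702; minus A(h) gives 0.8744914230.
(2×0.8466955351 − 0.8188996472)/(2 − 1) = 0.8744914230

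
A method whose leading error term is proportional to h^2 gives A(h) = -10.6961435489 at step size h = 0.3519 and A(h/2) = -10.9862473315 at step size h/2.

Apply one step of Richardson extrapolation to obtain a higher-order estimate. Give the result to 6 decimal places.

-11.082949

With r = 2 the leading error scales as h^2, so the weight is 2^2 = 4.
4*(-10.9862473315) = -43.9449893260; (-43.9449893260) − (-10.6961435489) = -33.2488457771
(-33.2488457771) ÷ 3 = -11.0829485924
Gap between inputs: 2.901e-01; correction applied: −0.0967012609.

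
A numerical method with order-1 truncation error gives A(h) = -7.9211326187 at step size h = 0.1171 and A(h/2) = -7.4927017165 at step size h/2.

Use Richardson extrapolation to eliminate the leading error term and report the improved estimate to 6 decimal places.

r = 1: numerator weight 2, denominator 1.
Top: 2(-7.4927017165) − (-7.9211326187) = -7.0642708143
Denominator 2 − 1 = 1.
(-7.0642708143) ÷ 1 = -7.0642708143

-7.064271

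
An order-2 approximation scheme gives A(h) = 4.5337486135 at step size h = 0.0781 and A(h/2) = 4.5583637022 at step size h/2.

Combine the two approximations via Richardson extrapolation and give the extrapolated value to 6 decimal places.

The method has order 2: 2^2 = 4.
A(h/2) − A(h) = 4.5583637022 − 4.5337486135 = 0.0246150887
Divide by 2^2 − 1 = 3: 0.0246150887/3 = 0.0082050296
R = A(h/2) + (A(h/2) − A(h))/3 = 4.5583637022 + 0.0082050296 = 4.5665687318

4.566569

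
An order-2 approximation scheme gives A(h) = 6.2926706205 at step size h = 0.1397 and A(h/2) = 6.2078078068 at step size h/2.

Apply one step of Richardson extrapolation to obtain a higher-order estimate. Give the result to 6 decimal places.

Method order is 2; weight 2^2 = 4.
4*6.2078078068 = 24.8312312272; 24.8312312272 − 6.2926706205 = 18.5385606067
Extrapolated: 18.5385606067 / 3 = 6.1795202022
Shift from A(h/2): −0.0282876046.

6.179520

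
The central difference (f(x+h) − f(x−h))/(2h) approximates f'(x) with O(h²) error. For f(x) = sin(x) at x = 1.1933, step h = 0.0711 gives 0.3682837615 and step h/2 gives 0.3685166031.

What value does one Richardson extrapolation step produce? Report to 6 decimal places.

Method order is 2; weight 2^2 = 4.
Difference of the inputs: 0.3685166031 − 0.3682837615 = 0.0002328416
Correction (A(h/2) − A(h))/(4 − 1) = 0.0002328416/3 = 0.0000776139
R = 0.3685166031 + 0.0000776139 = 0.3685942170
Correction |R − A(h/2)| = 7.761e-05; gap |A(h/2) − A(h)| = 2.328e-04.

0.368594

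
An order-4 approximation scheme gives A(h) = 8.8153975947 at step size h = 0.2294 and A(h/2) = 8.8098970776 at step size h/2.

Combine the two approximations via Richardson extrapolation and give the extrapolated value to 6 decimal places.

Leading term ∝ h^4; use weight 16 = 2^4.
2^4×A(h/2) = 140.9583532416; minus A(h) gives 132.1429556469.
132.1429556469 ÷ 15 = 8.8095303765
Shift from A(h/2): −0.0003667011.

8.809530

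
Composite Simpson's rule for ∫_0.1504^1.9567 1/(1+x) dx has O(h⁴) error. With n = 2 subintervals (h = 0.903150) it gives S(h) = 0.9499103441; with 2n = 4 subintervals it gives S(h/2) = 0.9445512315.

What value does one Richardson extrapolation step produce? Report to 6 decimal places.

0.944194

Error is O(h^4); halving h shrinks it by 2^4 = 16.
Top: 16(0.9445512315) − (0.9499103441) = 14.1629093599
(16 × 0.9445512315 − 0.9499103441)/(16 − 1) = 0.9441939573
Gap between inputs: 5.359e-03; correction applied: −0.0003572742.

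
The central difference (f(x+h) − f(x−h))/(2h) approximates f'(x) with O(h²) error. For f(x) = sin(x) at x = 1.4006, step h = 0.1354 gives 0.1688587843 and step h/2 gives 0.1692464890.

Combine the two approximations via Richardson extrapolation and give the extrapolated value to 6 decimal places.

Method order is 2; weight 2^2 = 4.
Top: 4(0.1692464890) − (0.1688587843) = 0.5081271717
R = 0.5081271717/3 = 0.1693757239

0.169376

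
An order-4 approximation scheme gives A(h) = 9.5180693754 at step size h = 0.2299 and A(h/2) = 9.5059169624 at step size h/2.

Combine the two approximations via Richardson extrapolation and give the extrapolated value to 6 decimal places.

9.505107

With r = 4 the leading error scales as h^4, so the weight is 2^4 = 16.
Numerator 16*A(h/2) − A(h) = 16*9.5059169624 − 9.5180693754 = 142.5766020230
Divide by 2^4 − 1 = 15.
So the Richardson estimate is 9.5051068015.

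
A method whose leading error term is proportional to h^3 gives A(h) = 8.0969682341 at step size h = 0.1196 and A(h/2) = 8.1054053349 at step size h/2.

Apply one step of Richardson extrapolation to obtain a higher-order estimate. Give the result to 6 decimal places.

The method has order 3: 2^3 = 8.
8 × 8.1054053349 = 64.8432426792; 64.8432426792 − 8.0969682341 = 56.7462744451
Denominator 8 − 1 = 7.
56.7462744451 ÷ 7 = 8.1066106350
Shift from A(h/2): +0.0012053001.

8.106611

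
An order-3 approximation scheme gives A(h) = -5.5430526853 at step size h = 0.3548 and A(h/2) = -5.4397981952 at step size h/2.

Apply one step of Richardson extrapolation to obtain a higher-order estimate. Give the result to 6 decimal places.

-5.425048

Error is O(h^3); halving h shrinks it by 2^3 = 8.
Numerator 8*A(h/2) − A(h) = 8*(-5.4397981952) − (-5.5430526853) = -37.9753328763
Divide by 2^3 − 1 = 7.
Extrapolated: (-37.9753328763) / 7 = -5.4250475538
Shift from A(h/2): +0.0147506414.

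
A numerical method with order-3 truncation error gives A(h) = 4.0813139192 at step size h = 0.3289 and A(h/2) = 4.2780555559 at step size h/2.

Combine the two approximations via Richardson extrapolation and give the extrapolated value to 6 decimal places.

4.306162

Error is O(h^3); halving h shrinks it by 2^3 = 8.
8×4.2780555559 = 34.2244444472; 34.2244444472 − 4.0813139192 = 30.1431305280
Extrapolated: 30.1431305280 / 7 = 4.3061615040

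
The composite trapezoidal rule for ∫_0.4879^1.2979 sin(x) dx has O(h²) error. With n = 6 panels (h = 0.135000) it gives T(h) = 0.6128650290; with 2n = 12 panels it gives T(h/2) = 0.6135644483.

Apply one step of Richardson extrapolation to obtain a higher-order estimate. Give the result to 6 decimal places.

Error is O(h^2); halving h shrinks it by 2^2 = 4.
4×0.6135644483 − 0.6128650290 = 1.8413927642
Denominator 4 − 1 = 3.
Extrapolated: 1.8413927642 / 3 = 0.6137975881
Gap between inputs: 6.994e-04; correction applied: +0.0002331398.

0.613798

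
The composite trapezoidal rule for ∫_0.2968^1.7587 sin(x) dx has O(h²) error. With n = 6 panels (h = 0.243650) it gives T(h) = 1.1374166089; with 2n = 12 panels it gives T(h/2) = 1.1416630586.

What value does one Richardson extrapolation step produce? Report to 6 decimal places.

Order 2 gives 2^r = 4 and 2^r − 1 = 3.
A(h/2) − A(h) = 1.1416630586 − 1.1374166089 = 0.0042464497
Correction (A(h/2) − A(h))/(4 − 1) = 0.0042464497/3 = 0.0014154832
R = A(h/2) + (A(h/2) − A(h))/3 = 1.1416630586 + 0.0014154832 = 1.1430785418

1.143079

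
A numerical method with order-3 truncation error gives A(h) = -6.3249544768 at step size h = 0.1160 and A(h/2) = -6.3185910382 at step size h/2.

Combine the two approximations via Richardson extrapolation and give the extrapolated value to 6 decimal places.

r = 3, so 2^r = 8.
8 × (-6.3185910382) = -50.5487283056; subtract (-6.3249544768) → -44.2237738288
(-44.2237738288) ÷ 7 = -6.3176819755
Gap between inputs: 6.363e-03; correction applied: +0.0009090627.

-6.317682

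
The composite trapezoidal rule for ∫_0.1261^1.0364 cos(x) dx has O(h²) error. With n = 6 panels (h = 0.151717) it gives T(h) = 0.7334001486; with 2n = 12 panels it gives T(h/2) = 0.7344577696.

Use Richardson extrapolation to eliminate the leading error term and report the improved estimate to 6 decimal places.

Leading term ∝ h^2; use weight 4 = 2^2.
4 × 0.7344577696 − 0.7334001486 = 2.2044309298
R = 2.2044309298/3 = 0.7348103099

0.734810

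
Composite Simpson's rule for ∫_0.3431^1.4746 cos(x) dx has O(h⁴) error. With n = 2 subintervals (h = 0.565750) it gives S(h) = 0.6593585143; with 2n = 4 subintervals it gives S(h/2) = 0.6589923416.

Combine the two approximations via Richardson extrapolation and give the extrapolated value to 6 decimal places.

Order 4 gives 2^r = 16 and 2^r − 1 = 15.
2^4·A(h/2) = 10.5438774656; minus A(h) gives 9.8845189513.
Divide by 2^4 − 1 = 15.
R = 9.8845189513/15 = 0.6589679301
Correction |R − A(h/2)| = 2.441e-05; gap |A(h/2) − A(h)| = 3.662e-04.

0.658968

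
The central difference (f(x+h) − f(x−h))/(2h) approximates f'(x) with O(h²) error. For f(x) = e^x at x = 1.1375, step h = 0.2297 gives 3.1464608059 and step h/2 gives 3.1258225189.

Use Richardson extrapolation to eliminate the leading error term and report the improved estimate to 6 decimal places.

Error is O(h^2); halving h shrinks it by 2^2 = 4.
4·3.1258225189 − 3.1464608059 = 9.3568292697
Divide by 2^2 − 1 = 3.
Result: 3.1189430899

3.118943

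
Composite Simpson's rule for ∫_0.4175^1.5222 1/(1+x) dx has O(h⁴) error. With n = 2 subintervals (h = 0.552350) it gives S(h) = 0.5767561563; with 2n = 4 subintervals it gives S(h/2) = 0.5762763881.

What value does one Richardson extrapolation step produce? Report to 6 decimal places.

0.576244

r = 4: numerator weight 16, denominator 15.
Numerator 16×A(h/2) − A(h) = 16×0.5762763881 − 0.5767561563 = 8.6436660533
Extrapolated: 8.6436660533 / 15 = 0.5762444036
Shift from A(h/2): −0.0000319845.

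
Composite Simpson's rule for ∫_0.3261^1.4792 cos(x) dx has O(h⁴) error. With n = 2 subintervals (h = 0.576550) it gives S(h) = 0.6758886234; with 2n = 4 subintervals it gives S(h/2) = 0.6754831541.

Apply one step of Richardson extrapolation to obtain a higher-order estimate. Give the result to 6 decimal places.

Leading term ∝ h^4; use weight 16 = 2^4.
2^4×A(h/2) = 10.8077304656; minus A(h) gives 10.1318418422.
10.1318418422 ÷ 15 = 0.6754561228

0.675456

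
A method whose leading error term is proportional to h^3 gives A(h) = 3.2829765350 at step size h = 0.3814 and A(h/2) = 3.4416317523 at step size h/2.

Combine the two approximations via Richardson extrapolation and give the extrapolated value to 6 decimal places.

r = 3, so 2^r = 8.
8 × 3.4416317523 − 3.2829765350 = 24.2500774834
24.2500774834 ÷ 7 = 3.4642967833

3.464297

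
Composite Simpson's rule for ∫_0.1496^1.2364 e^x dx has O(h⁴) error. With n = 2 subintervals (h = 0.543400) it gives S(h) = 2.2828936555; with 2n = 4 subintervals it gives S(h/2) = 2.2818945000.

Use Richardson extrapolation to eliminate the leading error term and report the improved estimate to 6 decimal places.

Error is O(h^4); halving h shrinks it by 2^4 = 16.
16 × 2.2818945000 − 2.2828936555 = 34.2274183445
(16 × 2.2818945000 − 2.2828936555)/(16 − 1) = 2.2818278896

2.281828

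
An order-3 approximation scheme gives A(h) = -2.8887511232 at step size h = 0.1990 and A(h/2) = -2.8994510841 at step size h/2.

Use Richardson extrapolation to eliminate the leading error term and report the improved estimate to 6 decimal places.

-2.900980

The method has order 3: 2^3 = 8.
8*(-2.8994510841) = -23.1956086728; subtract (-2.8887511232) → -20.3068575496
Denominator 8 − 1 = 7.
Result: -2.9009796499
Correction |R − A(h/2)| = 1.529e-03; gap |A(h/2) − A(h)| = 1.070e-02.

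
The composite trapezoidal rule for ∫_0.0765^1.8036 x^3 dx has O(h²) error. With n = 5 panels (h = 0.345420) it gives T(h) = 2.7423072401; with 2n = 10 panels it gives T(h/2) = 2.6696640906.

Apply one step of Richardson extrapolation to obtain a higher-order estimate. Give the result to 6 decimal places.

2.645450

Error is O(h^2); halving h shrinks it by 2^2 = 4.
2^2×A(h/2) = 10.6786563624; minus A(h) gives 7.9363491223.
Extrapolated: 7.9363491223 / 3 = 2.6454497074
Correction |R − A(h/2)| = 2.421e-02; gap |A(h/2) − A(h)| = 7.264e-02.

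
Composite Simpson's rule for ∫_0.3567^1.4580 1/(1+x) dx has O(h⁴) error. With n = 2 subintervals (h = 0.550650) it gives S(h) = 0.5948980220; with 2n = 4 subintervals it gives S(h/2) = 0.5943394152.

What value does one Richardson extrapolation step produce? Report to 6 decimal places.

0.594302

Leading term ∝ h^4; use weight 16 = 2^4.
Top: 16(0.5943394152) − (0.5948980220) = 8.9145326212
Divide by 2^4 − 1 = 15.
Result: 0.5943021747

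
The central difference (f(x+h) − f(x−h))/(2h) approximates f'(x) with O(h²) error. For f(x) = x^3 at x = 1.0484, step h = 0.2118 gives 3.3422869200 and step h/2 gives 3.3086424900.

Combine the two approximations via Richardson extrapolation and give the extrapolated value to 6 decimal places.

Error is O(h^2); halving h shrinks it by 2^2 = 4.
2^2·A(h/2) = 13.2345699600; minus A(h) gives 9.8922830400.
Divide by 2^2 − 1 = 3.
Result: 3.2974276800

3.297428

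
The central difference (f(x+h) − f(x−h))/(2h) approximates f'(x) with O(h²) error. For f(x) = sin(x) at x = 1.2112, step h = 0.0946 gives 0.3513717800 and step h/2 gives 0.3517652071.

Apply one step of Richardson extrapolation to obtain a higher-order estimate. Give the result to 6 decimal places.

0.351896

r = 2: numerator weight 4, denominator 3.
Difference of the inputs: 0.3517652071 − 0.3513717800 = 0.0003934271
Divide by 2^2 − 1 = 3: 0.0003934271/3 = 0.0001311424
R = 0.3517652071 + 0.0001311424 = 0.3518963495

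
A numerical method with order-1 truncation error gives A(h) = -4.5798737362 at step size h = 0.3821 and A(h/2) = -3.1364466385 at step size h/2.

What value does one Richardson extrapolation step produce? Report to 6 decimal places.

-1.693020

With r = 1 the leading error scales as h^1, so the weight is 2^1 = 2.
2*(-3.1364466385) = -6.2728932770; subtract (-4.5798737362) → -1.6930195408
R = (-1.6930195408)/1 = -1.6930195408
Correction |R − A(h/2)| = 1.443e+00; gap |A(h/2) − A(h)| = 1.443e+00.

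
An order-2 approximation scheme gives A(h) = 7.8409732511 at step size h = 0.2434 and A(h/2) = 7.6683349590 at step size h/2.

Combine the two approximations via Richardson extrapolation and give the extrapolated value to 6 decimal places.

Leading term ∝ h^2; use weight 4 = 2^2.
4·7.6683349590 = 30.6733398360; 30.6733398360 − 7.8409732511 = 22.8323665849
Denominator 4 − 1 = 3.
So the Richardson estimate is 7.6107888616.
Shift from A(h/2): −0.0575460974.

7.610789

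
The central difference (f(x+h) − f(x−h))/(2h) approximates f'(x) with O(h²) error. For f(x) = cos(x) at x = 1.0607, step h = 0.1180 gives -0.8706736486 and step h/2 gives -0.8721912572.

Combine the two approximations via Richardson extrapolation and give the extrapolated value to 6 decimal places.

-0.872697

Leading term ∝ h^2; use weight 4 = 2^2.
4·(-0.8721912572) = -3.4887650288; subtract (-0.8706736486) → -2.6180913802
R = (-2.6180913802)/3 = -0.8726971267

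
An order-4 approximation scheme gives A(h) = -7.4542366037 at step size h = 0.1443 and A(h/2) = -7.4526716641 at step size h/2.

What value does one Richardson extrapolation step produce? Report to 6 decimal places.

Method order is 4; weight 2^4 = 16.
Difference of the inputs: -7.4526716641 − (-7.4542366037) = 0.0015649396
Correction (A(h/2) − A(h))/(16 − 1) = 0.0015649396/15 = 0.0001043293
R = A(h/2) + (A(h/2) − A(h))/15 = -7.4526716641 + 0.0001043293 = -7.4525673348

-7.452567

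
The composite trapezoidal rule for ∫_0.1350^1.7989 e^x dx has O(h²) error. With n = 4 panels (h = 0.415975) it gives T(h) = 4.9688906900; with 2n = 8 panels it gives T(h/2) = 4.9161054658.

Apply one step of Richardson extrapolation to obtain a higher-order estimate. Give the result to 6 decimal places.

r = 2, so 2^r = 4.
Top: 4(4.9161054658) − (4.9688906900) = 14.6955311732
(4*4.9161054658 − 4.9688906900)/(4 − 1) = 4.8985103911

4.898510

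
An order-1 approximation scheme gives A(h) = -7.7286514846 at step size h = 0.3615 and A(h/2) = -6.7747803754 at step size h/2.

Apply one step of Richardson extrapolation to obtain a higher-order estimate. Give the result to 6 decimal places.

r = 1: numerator weight 2, denominator 1.
2×(-6.7747803754) = -13.5495607508; subtract (-7.7286514846) → -5.8209092662
R = (-5.8209092662)/1 = -5.8209092662
Gap between inputs: 9.539e-01; correction applied: +0.9538711092.

-5.820909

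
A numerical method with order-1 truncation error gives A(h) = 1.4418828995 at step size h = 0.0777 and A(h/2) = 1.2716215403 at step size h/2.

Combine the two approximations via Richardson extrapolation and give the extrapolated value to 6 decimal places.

Leading term ∝ h^1; use weight 2 = 2^1.
A(h/2) − A(h) = 1.2716215403 − 1.4418828995 = -0.1702613592
Correction (A(h/2) − A(h))/(2 − 1) = (-0.1702613592)/1 = -0.1702613592
R = A(h/2) + (A(h/2) − A(h))/1 = 1.2716215403 − 0.1702613592 = 1.1013601811
Correction |R − A(h/2)| = 1.703e-01; gap |A(h/2) − A(h)| = 1.703e-01.

1.101360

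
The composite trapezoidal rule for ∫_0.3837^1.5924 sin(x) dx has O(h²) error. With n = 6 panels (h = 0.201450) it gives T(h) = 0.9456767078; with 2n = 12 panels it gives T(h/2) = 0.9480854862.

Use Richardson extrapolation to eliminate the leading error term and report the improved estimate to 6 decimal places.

With r = 2 the leading error scales as h^2, so the weight is 2^2 = 4.
A(h/2) − A(h) = 0.9480854862 − 0.9456767078 = 0.0024087784
Divide by 2^2 − 1 = 3: 0.0024087784/3 = 0.0008029261
R = A(h/2) + (A(h/2) − A(h))/3 = 0.9480854862 + 0.0008029261 = 0.9488884123
Shift from A(h/2): +0.0008029261.

0.948888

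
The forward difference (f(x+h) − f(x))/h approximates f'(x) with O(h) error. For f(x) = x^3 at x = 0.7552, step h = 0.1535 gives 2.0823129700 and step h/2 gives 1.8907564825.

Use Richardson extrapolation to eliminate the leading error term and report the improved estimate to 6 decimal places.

The method has order 1: 2^1 = 2.
2 × 1.8907564825 − 2.0823129700 = 1.6991999950
R = 1.6991999950/1 = 1.6991999950
Gap between inputs: 1.916e-01; correction applied: −0.1915564875.

1.699200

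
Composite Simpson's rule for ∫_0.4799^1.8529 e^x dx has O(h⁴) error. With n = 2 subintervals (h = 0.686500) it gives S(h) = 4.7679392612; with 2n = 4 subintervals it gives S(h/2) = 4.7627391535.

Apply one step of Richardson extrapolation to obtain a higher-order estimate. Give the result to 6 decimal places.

Order 4 gives 2^r = 16 and 2^r − 1 = 15.
Numerator 16 × A(h/2) − A(h) = 16 × 4.7627391535 − 4.7679392612 = 71.4358871948
Extrapolated: 71.4358871948 / 15 = 4.7623924797

4.762392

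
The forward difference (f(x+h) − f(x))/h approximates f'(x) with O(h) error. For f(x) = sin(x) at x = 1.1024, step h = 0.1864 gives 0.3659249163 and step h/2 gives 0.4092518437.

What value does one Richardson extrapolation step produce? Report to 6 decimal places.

0.452579

Order 1 gives 2^r = 2 and 2^r − 1 = 1.
Top: 2(0.4092518437) − (0.3659249163) = 0.4525787711
R = 0.4525787711/1 = 0.4525787711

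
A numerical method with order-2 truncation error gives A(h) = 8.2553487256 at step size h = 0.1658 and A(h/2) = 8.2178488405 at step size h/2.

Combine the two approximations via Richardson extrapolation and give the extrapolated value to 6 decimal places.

Leading term ∝ h^2; use weight 4 = 2^2.
Numerator 4·A(h/2) − A(h) = 4·8.2178488405 − 8.2553487256 = 24.6160466364
Extrapolated: 24.6160466364 / 3 = 8.2053488788

8.205349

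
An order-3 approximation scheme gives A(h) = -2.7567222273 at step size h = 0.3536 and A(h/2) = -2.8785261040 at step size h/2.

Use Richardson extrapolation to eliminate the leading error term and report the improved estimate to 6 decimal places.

r = 3, so 2^r = 8.
Numerator 8*A(h/2) − A(h) = 8*(-2.8785261040) − (-2.7567222273) = -20.2714866047
(-20.2714866047) ÷ 7 = -2.8959266578
Shift from A(h/2): −0.0174005538.

-2.895927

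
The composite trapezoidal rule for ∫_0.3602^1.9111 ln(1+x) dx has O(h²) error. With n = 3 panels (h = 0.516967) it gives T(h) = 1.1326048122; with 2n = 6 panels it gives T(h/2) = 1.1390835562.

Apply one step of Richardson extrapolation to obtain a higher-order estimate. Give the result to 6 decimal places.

1.141243

r = 2: numerator weight 4, denominator 3.
4·1.1390835562 = 4.5563342248; 4.5563342248 − 1.1326048122 = 3.4237294126
Extrapolated: 3.4237294126 / 3 = 1.1412431375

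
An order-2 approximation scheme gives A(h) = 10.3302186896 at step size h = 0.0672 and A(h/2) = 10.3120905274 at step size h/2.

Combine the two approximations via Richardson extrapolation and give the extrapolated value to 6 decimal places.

10.306048

r = 2: numerator weight 4, denominator 3.
Top: 4(10.3120905274) − (10.3302186896) = 30.9181434200
Denominator 4 − 1 = 3.
Extrapolated: 30.9181434200 / 3 = 10.3060478067
Gap between inputs: 1.813e-02; correction applied: −0.0060427207.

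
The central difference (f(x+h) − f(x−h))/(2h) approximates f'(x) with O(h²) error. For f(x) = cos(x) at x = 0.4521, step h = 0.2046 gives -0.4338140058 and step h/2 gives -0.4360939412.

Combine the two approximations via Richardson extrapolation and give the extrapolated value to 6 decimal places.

Order 2 gives 2^r = 4 and 2^r − 1 = 3.
4*(-0.4360939412) = -1.7443757648; subtract (-0.4338140058) → -1.3105617590
(4*(-0.4360939412) − (-0.4338140058))/(4 − 1) = -0.4368539197

-0.436854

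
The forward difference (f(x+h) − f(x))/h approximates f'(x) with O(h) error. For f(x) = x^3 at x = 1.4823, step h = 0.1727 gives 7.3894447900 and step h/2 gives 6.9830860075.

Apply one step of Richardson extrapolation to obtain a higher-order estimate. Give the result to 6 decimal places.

r = 1, so 2^r = 2.
Numerator 2×A(h/2) − A(h) = 2×6.9830860075 − 7.3894447900 = 6.5767272250
6.5767272250 ÷ 1 = 6.5767272250
Gap between inputs: 4.064e-01; correction applied: −0.4063587825.

6.576727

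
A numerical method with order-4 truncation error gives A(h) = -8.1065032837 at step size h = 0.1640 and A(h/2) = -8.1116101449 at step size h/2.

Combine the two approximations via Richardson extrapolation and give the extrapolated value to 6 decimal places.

-8.111951

The method has order 4: 2^4 = 16.
16·(-8.1116101449) = -129.7857623184; subtract (-8.1065032837) → -121.6792590347
R = (-121.6792590347)/15 = -8.1119506023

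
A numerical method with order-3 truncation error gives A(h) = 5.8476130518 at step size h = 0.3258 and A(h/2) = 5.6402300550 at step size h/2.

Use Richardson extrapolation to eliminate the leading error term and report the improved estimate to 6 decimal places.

5.610604

r = 3, so 2^r = 8.
A(h/2) − A(h) = 5.6402300550 − 5.8476130518 = -0.2073829968
Divide by 2^3 − 1 = 7: (-0.2073829968)/7 = -0.0296261424
R = 5.6402300550 − 0.0296261424 = 5.6106039126
Correction |R − A(h/2)| = 2.963e-02; gap |A(h/2) − A(h)| = 2.074e-01.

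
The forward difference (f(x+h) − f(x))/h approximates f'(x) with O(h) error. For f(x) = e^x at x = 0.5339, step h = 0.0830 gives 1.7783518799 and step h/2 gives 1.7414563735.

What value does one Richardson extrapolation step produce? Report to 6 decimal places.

1.704561

Error is O(h^1); halving h shrinks it by 2^1 = 2.
Difference of the inputs: 1.7414563735 − 1.7783518799 = -0.0368955064
Divide by 2^1 − 1 = 1: (-0.0368955064)/1 = -0.0368955064
R = 1.7414563735 − 0.0368955064 = 1.7045608671
Gap between inputs: 3.690e-02; correction applied: −0.0368955064.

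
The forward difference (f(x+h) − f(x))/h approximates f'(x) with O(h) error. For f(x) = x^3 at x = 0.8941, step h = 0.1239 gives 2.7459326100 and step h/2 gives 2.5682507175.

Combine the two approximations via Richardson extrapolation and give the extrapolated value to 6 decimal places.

The method has order 1: 2^1 = 2.
2·2.5682507175 = 5.1365014350; subtract 2.7459326100 → 2.3905688250
Extrapolated: 2.3905688250 / 1 = 2.3905688250
Shift from A(h/2): −0.1776818925.

2.390569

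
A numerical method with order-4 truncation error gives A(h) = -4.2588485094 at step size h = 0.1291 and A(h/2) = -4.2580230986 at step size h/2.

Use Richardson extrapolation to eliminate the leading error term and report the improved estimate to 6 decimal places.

-4.257968

The method has order 4: 2^4 = 16.
Numerator 16·A(h/2) − A(h) = 16·(-4.2580230986) − (-4.2588485094) = -63.8695210682
Denominator 16 − 1 = 15.
Result: -4.2579680712
Correction |R − A(h/2)| = 5.503e-05; gap |A(h/2) − A(h)| = 8.254e-04.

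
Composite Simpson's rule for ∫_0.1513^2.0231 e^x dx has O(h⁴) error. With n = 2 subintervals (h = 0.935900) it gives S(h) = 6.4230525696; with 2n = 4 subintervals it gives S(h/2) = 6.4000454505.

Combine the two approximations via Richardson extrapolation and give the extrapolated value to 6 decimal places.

6.398512

Error is O(h^4); halving h shrinks it by 2^4 = 16.
Weighted: 102.4007272080 − 6.4230525696 = 95.9776746384
R = 95.9776746384/15 = 6.3985116426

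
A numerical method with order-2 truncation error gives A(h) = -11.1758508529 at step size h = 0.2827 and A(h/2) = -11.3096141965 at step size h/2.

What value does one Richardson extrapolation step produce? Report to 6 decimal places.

-11.354202

With r = 2 the leading error scales as h^2, so the weight is 2^2 = 4.
Difference of the inputs: -11.3096141965 − (-11.1758508529) = -0.1337633436
Correction (A(h/2) − A(h))/(4 − 1) = (-0.1337633436)/3 = -0.0445877812
R = -11.3096141965 − 0.0445877812 = -11.3542019777
Shift from A(h/2): −0.0445877812.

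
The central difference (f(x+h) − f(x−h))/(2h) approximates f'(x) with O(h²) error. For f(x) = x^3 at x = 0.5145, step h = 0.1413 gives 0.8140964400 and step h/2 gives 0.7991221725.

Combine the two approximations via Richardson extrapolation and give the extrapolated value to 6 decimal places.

Order 2 gives 2^r = 4 and 2^r − 1 = 3.
2^2·A(h/2) = 3.1964886900; minus A(h) gives 2.3823922500.
Extrapolated: 2.3823922500 / 3 = 0.7941307500

0.794131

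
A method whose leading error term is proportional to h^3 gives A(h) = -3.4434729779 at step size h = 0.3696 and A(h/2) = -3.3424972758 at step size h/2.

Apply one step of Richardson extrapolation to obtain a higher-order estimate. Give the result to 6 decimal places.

-3.328072

Leading term ∝ h^3; use weight 8 = 2^3.
A(h/2) − A(h) = -3.3424972758 − (-3.4434729779) = 0.1009757021
Divide by 2^3 − 1 = 7: 0.1009757021/7 = 0.0144251003
R = A(h/2) + (A(h/2) − A(h))/7 = -3.3424972758 + 0.0144251003 = -3.3280721755
Shift from A(h/2): +0.0144251003.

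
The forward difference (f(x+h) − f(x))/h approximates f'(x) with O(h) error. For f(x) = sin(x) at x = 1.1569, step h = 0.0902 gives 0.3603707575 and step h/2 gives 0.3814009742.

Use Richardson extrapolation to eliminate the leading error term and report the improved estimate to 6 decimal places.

r = 1, so 2^r = 2.
Top: 2(0.3814009742) − (0.3603707575) = 0.4024311909
R = 0.4024311909/1 = 0.4024311909

0.402431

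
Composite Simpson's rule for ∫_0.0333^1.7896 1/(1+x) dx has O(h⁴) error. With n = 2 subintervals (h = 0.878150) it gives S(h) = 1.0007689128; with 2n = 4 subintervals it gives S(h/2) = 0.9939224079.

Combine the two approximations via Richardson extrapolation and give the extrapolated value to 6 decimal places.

Leading term ∝ h^4; use weight 16 = 2^4.
Difference of the inputs: 0.9939224079 − 1.0007689128 = -0.0068465049
Divide by 2^4 − 1 = 15: (-0.0068465049)/15 = -0.0004564337
R = 0.9939224079 − 0.0004564337 = 0.9934659742
Shift from A(h/2): −0.0004564337.

0.993466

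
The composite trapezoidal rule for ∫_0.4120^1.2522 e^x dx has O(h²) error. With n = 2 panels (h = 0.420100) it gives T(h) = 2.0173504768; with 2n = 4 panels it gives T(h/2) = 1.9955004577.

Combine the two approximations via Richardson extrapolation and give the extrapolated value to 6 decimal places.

1.988217

Method order is 2; weight 2^2 = 4.
Weighted: 7.9820018308 − 2.0173504768 = 5.9646513540
Divide by 2^2 − 1 = 3.
5.9646513540 ÷ 3 = 1.9882171180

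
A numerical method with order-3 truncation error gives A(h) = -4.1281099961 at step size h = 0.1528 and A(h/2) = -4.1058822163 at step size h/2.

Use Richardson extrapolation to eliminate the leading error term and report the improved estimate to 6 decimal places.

-4.102707

The method has order 3: 2^3 = 8.
Difference of the inputs: -4.1058822163 − (-4.1281099961) = 0.0222277798
Divide by 2^3 − 1 = 7: 0.0222277798/7 = 0.0031753971
R = -4.1058822163 + 0.0031753971 = -4.1027068192
Gap between inputs: 2.223e-02; correction applied: +0.0031753971.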